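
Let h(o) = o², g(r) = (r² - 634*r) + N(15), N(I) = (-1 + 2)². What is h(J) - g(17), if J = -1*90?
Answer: 18588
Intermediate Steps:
J = -90
N(I) = 1 (N(I) = 1² = 1)
g(r) = 1 + r² - 634*r (g(r) = (r² - 634*r) + 1 = 1 + r² - 634*r)
h(J) - g(17) = (-90)² - (1 + 17² - 634*17) = 8100 - (1 + 289 - 10778) = 8100 - 1*(-10488) = 8100 + 10488 = 18588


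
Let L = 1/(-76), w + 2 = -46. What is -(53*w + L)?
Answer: 193345/76 ≈ 2544.0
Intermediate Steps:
w = -48 (w = -2 - 46 = -48)
L = -1/76 ≈ -0.013158
-(53*w + L) = -(53*(-48) - 1/76) = -(-2544 - 1/76) = -1*(-193345/76) = 193345/76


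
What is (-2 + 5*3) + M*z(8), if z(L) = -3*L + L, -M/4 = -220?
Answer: -14067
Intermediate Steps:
M = 880 (M = -4*(-220) = 880)
z(L) = -2*L
(-2 + 5*3) + M*z(8) = (-2 + 5*3) + 880*(-2*8) = (-2 + 15) + 880*(-16) = 13 - 14080 = -14067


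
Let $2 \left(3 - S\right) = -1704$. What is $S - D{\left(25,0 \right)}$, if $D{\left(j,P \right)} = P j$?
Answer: $855$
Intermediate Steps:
$S = 855$ ($S = 3 - -852 = 3 + 852 = 855$)
$S - D{\left(25,0 \right)} = 855 - 0 \cdot 25 = 855 - 0 = 855 + 0 = 855$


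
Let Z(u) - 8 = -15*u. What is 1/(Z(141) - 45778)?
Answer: -1/47885 ≈ -2.0883e-5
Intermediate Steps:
Z(u) = 8 - 15*u
1/(Z(141) - 45778) = 1/((8 - 15*141) - 45778) = 1/((8 - 2115) - 45778) = 1/(-2107 - 45778) = 1/(-47885) = -1/47885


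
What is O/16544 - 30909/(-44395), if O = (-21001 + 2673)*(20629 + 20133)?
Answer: -2072898048139/45904430 ≈ -45157.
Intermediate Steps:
O = -747085936 (O = -18328*40762 = -747085936)
O/16544 - 30909/(-44395) = -747085936/16544 - 30909/(-44395) = -747085936*1/16544 - 30909*(-1/44395) = -46692871/1034 + 30909/44395 = -2072898048139/45904430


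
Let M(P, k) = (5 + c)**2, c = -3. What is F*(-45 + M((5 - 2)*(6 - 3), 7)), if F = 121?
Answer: -4961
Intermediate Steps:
M(P, k) = 4 (M(P, k) = (5 - 3)**2 = 2**2 = 4)
F*(-45 + M((5 - 2)*(6 - 3), 7)) = 121*(-45 + 4) = 121*(-41) = -4961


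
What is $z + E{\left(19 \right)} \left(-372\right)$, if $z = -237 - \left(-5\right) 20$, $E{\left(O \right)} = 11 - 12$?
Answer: $235$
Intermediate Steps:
$E{\left(O \right)} = -1$ ($E{\left(O \right)} = 11 - 12 = -1$)
$z = -137$ ($z = -237 - -100 = -237 + 100 = -137$)
$z + E{\left(19 \right)} \left(-372\right) = -137 - -372 = -137 + 372 = 235$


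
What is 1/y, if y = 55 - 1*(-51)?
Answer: 1/106 ≈ 0.0094340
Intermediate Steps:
y = 106 (y = 55 + 51 = 106)
1/y = 1/106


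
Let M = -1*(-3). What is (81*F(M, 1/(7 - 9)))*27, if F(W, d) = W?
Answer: 6561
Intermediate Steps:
M = 3
(81*F(M, 1/(7 - 9)))*27 = (81*3)*27 = 243*27 = 6561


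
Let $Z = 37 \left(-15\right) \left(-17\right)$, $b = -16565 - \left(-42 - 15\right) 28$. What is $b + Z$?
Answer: $-5534$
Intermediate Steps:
$b = -14969$ ($b = -16565 - \left(-57\right) 28 = -16565 - -1596 = -16565 + 1596 = -14969$)
$Z = 9435$ ($Z = \left(-555\right) \left(-17\right) = 9435$)
$b + Z = -14969 + 9435 = -5534$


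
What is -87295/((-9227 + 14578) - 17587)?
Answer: 87295/12236 ≈ 7.1343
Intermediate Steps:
-87295/((-9227 + 14578) - 17587) = -87295/(5351 - 17587) = -87295/(-12236) = -87295*(-1/12236) = 87295/12236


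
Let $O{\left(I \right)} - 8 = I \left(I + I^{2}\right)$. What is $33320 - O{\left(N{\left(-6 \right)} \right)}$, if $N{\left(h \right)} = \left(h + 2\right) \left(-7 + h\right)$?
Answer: $-110000$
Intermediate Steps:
$N{\left(h \right)} = \left(-7 + h\right) \left(2 + h\right)$ ($N{\left(h \right)} = \left(2 + h\right) \left(-7 + h\right) = \left(-7 + h\right) \left(2 + h\right)$)
$O{\left(I \right)} = 8 + I \left(I + I^{2}\right)$
$33320 - O{\left(N{\left(-6 \right)} \right)} = 33320 - \left(8 + \left(-14 + \left(-6\right)^{2} - -30\right)^{2} + \left(-14 + \left(-6\right)^{2} - -30\right)^{3}\right) = 33320 - \left(8 + \left(-14 + 36 + 30\right)^{2} + \left(-14 + 36 + 30\right)^{3}\right) = 33320 - \left(8 + 52^{2} + 52^{3}\right) = 33320 - \left(8 + 2704 + 140608\right) = 33320 - 143320 = -110000$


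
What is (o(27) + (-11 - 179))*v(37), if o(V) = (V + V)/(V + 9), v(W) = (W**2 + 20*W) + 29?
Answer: -403013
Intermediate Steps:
v(W) = 29 + W**2 + 20*W
o(V) = 2*V/(9 + V) (o(V) = (2*V)/(9 + V) = 2*V/(9 + V))
(o(27) + (-11 - 179))*v(37) = (2*27/(9 + 27) + (-11 - 179))*(29 + 37**2 + 20*37) = (2*27/36 - 190)*(29 + 1369 + 740) = (2*27*(1/36) - 190)*2138 = (3/2 - 190)*2138 = -377/2*2138 = -403013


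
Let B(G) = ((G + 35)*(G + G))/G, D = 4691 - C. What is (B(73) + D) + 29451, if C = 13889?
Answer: 20469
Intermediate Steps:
D = -9198 (D = 4691 - 1*13889 = 4691 - 13889 = -9198)
B(G) = 70 + 2*G (B(G) = ((35 + G)*(2*G))/G = (2*G*(35 + G))/G = 70 + 2*G)
(B(73) + D) + 29451 = ((70 + 2*73) - 9198) + 29451 = ((70 + 146) - 9198) + 29451 = (216 - 9198) + 29451 = -8982 + 29451 = 20469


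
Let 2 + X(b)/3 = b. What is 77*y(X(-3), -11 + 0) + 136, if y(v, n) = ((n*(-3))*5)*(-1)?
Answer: -12569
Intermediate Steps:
X(b) = -6 + 3*b
y(v, n) = 15*n (y(v, n) = (-3*n*5)*(-1) = -15*n*(-1) = 15*n)
77*y(X(-3), -11 + 0) + 136 = 77*(15*(-11 + 0)) + 136 = 77*(15*(-11)) + 136 = 77*(-165) + 136 = -12705 + 136 = -12569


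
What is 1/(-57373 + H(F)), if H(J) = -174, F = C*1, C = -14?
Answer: -1/57547 ≈ -1.7377e-5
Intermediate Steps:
F = -14 (F = -14*1 = -14)
1/(-57373 + H(F)) = 1/(-57373 - 174) = 1/(-57547) = -1/57547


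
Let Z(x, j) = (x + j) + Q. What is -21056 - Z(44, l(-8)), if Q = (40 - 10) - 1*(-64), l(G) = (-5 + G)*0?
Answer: -21194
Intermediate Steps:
l(G) = 0
Q = 94 (Q = 30 + 64 = 94)
Z(x, j) = 94 + j + x (Z(x, j) = (x + j) + 94 = (j + x) + 94 = 94 + j + x)
-21056 - Z(44, l(-8)) = -21056 - (94 + 0 + 44) = -21056 - 1*138 = -21056 - 138 = -21194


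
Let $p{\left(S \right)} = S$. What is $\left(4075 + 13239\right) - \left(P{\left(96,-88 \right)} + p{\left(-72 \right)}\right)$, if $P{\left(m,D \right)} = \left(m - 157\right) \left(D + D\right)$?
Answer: $6650$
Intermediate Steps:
$P{\left(m,D \right)} = 2 D \left(-157 + m\right)$ ($P{\left(m,D \right)} = \left(-157 + m\right) 2 D = 2 D \left(-157 + m\right)$)
$\left(4075 + 13239\right) - \left(P{\left(96,-88 \right)} + p{\left(-72 \right)}\right) = \left(4075 + 13239\right) - \left(2 \left(-88\right) \left(-157 + 96\right) - 72\right) = 17314 - \left(2 \left(-88\right) \left(-61\right) - 72\right) = 17314 - \left(10736 - 72\right) = 17314 - 10664 = 6650$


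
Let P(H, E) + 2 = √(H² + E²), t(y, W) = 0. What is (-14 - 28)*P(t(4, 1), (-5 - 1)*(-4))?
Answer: -924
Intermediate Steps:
P(H, E) = -2 + √(E² + H²) (P(H, E) = -2 + √(H² + E²) = -2 + √(E² + H²))
(-14 - 28)*P(t(4, 1), (-5 - 1)*(-4)) = (-14 - 28)*(-2 + √(((-5 - 1)*(-4))² + 0²)) = -42*(-2 + √((-6*(-4))² + 0)) = -42*(-2 + √(24² + 0)) = -42*(-2 + √(576 + 0)) = -42*(-2 + √576) = -42*(-2 + 24) = -42*22 = -924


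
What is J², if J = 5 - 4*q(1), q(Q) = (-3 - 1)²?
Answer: 3481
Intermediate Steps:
q(Q) = 16 (q(Q) = (-4)² = 16)
J = -59 (J = 5 - 4*16 = 5 - 64 = -59)
J² = (-59)² = 3481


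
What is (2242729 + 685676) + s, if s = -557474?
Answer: 2370931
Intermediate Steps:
(2242729 + 685676) + s = (2242729 + 685676) - 557474 = 2928405 - 557474 = 2370931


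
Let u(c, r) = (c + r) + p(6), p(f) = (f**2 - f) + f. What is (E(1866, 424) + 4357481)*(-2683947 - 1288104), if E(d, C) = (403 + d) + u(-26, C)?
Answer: -17318873217384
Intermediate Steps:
p(f) = f**2
u(c, r) = 36 + c + r (u(c, r) = (c + r) + 6**2 = (c + r) + 36 = 36 + c + r)
E(d, C) = 413 + C + d (E(d, C) = (403 + d) + (36 - 26 + C) = (403 + d) + (10 + C) = 413 + C + d)
(E(1866, 424) + 4357481)*(-2683947 - 1288104) = ((413 + 424 + 1866) + 4357481)*(-2683947 - 1288104) = (2703 + 4357481)*(-3972051) = 4360184*(-3972051) = -17318873217384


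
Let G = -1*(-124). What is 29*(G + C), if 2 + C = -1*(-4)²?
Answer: 3074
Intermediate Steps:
C = -18 (C = -2 - 1*(-4)² = -2 - 1*16 = -2 - 16 = -18)
G = 124
29*(G + C) = 29*(124 - 18) = 29*106 = 3074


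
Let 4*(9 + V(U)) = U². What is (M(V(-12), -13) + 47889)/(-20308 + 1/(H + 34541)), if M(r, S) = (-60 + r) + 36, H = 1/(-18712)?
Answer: -2579507783281/1093807817343 ≈ -2.3583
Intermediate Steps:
V(U) = -9 + U²/4
H = -1/18712 ≈ -5.3442e-5
M(r, S) = -24 + r
(M(V(-12), -13) + 47889)/(-20308 + 1/(H + 34541)) = ((-24 + (-9 + (¼)*(-12)²)) + 47889)/(-20308 + 1/(-1/18712 + 34541)) = ((-24 + (-9 + (¼)*144)) + 47889)/(-20308 + 1/(646331191/18712)) = ((-24 + (-9 + 36)) + 47889)/(-20308 + 18712/646331191) = ((-24 + 27) + 47889)/(-13125693808116/646331191) = (3 + 47889)*(-646331191/13125693808116) = 47892*(-646331191/13125693808116) = -2579507783281/1093807817343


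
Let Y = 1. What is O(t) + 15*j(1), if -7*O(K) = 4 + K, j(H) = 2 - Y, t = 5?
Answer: 96/7 ≈ 13.714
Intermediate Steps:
j(H) = 1 (j(H) = 2 - 1*1 = 2 - 1 = 1)
O(K) = -4/7 - K/7 (O(K) = -(4 + K)/7 = -4/7 - K/7)
O(t) + 15*j(1) = (-4/7 - ⅐*5) + 15*1 = (-4/7 - 5/7) + 15 = -9/7 + 15 = 96/7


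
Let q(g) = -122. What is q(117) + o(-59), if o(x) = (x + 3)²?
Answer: 3014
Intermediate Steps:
o(x) = (3 + x)²
q(117) + o(-59) = -122 + (3 - 59)² = -122 + (-56)² = -122 + 3136 = 3014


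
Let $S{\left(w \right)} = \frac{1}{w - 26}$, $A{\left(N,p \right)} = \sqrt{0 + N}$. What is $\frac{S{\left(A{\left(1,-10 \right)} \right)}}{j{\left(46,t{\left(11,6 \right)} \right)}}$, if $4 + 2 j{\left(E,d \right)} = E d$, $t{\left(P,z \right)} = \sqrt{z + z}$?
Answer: $- \frac{1}{79300} - \frac{23 \sqrt{3}}{79300} \approx -0.00051497$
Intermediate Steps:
$t{\left(P,z \right)} = \sqrt{2} \sqrt{z}$ ($t{\left(P,z \right)} = \sqrt{2 z} = \sqrt{2} \sqrt{z}$)
$A{\left(N,p \right)} = \sqrt{N}$
$S{\left(w \right)} = \frac{1}{-26 + w}$
$j{\left(E,d \right)} = -2 + \frac{E d}{2}$
$\frac{S{\left(A{\left(1,-10 \right)} \right)}}{j{\left(46,t{\left(11,6 \right)} \right)}} = \frac{1}{\left(-26 + \sqrt{1}\right) \left(-2 + \frac{1}{2} \cdot 46 \sqrt{2} \sqrt{6}\right)} = \frac{1}{\left(-26 + 1\right) \left(-2 + \frac{1}{2} \cdot 46 \cdot 2 \sqrt{3}\right)} = \frac{1}{\left(-25\right) \left(-2 + 46 \sqrt{3}\right)} = - \frac{1}{25 \left(-2 + 46 \sqrt{3}\right)}$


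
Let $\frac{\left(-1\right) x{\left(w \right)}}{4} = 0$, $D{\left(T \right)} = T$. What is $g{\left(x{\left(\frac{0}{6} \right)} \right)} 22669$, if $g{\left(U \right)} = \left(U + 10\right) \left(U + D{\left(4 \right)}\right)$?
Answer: $906760$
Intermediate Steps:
$x{\left(w \right)} = 0$ ($x{\left(w \right)} = \left(-4\right) 0 = 0$)
$g{\left(U \right)} = \left(4 + U\right) \left(10 + U\right)$ ($g{\left(U \right)} = \left(U + 10\right) \left(U + 4\right) = \left(10 + U\right) \left(4 + U\right) = \left(4 + U\right) \left(10 + U\right)$)
$g{\left(x{\left(\frac{0}{6} \right)} \right)} 22669 = \left(40 + 0^{2} + 14 \cdot 0\right) 22669 = \left(40 + 0 + 0\right) 22669 = 40 \cdot 22669 = 906760$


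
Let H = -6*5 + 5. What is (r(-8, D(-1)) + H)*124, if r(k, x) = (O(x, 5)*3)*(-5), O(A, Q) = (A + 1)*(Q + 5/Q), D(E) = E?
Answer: -3100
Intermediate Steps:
O(A, Q) = (1 + A)*(Q + 5/Q)
r(k, x) = -90 - 90*x (r(k, x) = (((5 + 5*x + 5²*(1 + x))/5)*3)*(-5) = (((5 + 5*x + 25*(1 + x))/5)*3)*(-5) = (((5 + 5*x + (25 + 25*x))/5)*3)*(-5) = (((30 + 30*x)/5)*3)*(-5) = ((6 + 6*x)*3)*(-5) = (18 + 18*x)*(-5) = -90 - 90*x)
H = -25 (H = -30 + 5 = -25)
(r(-8, D(-1)) + H)*124 = ((-90 - 90*(-1)) - 25)*124 = ((-90 + 90) - 25)*124 = (0 - 25)*124 = -25*124 = -3100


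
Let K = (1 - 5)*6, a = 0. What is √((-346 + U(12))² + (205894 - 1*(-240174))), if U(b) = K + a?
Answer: 2*√145742 ≈ 763.52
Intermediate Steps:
K = -24 (K = -4*6 = -24)
U(b) = -24 (U(b) = -24 + 0 = -24)
√((-346 + U(12))² + (205894 - 1*(-240174))) = √((-346 - 24)² + (205894 - 1*(-240174))) = √((-370)² + (205894 + 240174)) = √(136900 + 446068) = √582968 = 2*√145742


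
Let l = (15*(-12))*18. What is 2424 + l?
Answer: -816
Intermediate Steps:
l = -3240 (l = -180*18 = -3240)
2424 + l = 2424 - 3240 = -816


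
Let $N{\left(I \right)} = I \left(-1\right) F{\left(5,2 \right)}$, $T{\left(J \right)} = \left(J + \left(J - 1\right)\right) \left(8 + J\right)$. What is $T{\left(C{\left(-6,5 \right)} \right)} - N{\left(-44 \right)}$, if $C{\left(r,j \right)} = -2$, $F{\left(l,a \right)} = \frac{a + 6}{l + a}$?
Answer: $- \frac{562}{7} \approx -80.286$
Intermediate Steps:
$F{\left(l,a \right)} = \frac{6 + a}{a + l}$
$T{\left(J \right)} = \left(-1 + 2 J\right) \left(8 + J\right)$ ($T{\left(J \right)} = \left(J + \left(-1 + J\right)\right) \left(8 + J\right) = \left(-1 + 2 J\right) \left(8 + J\right)$)
$N{\left(I \right)} = - \frac{8 I}{7}$ ($N{\left(I \right)} = I \left(-1\right) \frac{6 + 2}{2 + 5} = - I \frac{1}{7} \cdot 8 = - I \frac{8}{7} = - \frac{8 I}{7}$)
$T{\left(C{\left(-6,5 \right)} \right)} - N{\left(-44 \right)} = \left(-8 + 2 \left(-2\right)^{2} + 15 \left(-2\right)\right) - \left(- \frac{8}{7}\right) \left(-44\right) = \left(-8 + 2 \cdot 4 - 30\right) - \frac{352}{7} = \left(-8 + 8 - 30\right) - \frac{352}{7} = -30 - \frac{352}{7} = - \frac{562}{7}$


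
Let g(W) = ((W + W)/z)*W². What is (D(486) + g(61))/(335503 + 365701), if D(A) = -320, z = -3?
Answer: -227461/1051806 ≈ -0.21626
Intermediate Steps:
g(W) = -2*W³/3 (g(W) = ((W + W)/(-3))*W² = ((2*W)*(-⅓))*W² = (-2*W/3)*W² = -2*W³/3)
(D(486) + g(61))/(335503 + 365701) = (-320 - ⅔*61³)/(335503 + 365701) = (-320 - ⅔*226981)/701204 = (-320 - 453962/3)*(1/701204) = -454922/3*1/701204 = -227461/1051806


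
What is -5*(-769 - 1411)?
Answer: 10900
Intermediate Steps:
-5*(-769 - 1411) = -5*(-2180) = 10900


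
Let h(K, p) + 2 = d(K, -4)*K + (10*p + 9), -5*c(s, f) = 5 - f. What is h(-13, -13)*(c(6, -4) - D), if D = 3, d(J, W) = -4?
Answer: 1704/5 ≈ 340.80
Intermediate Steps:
c(s, f) = -1 + f/5 (c(s, f) = -(5 - f)/5 = -1 + f/5)
h(K, p) = 7 - 4*K + 10*p (h(K, p) = -2 + (-4*K + (10*p + 9)) = -2 + (-4*K + (9 + 10*p)) = -2 + (9 - 4*K + 10*p) = 7 - 4*K + 10*p)
h(-13, -13)*(c(6, -4) - D) = (7 - 4*(-13) + 10*(-13))*((-1 + (1/5)*(-4)) - 1*3) = (7 + 52 - 130)*((-1 - 4/5) - 3) = -71*(-9/5 - 3) = -71*(-24/5) = 1704/5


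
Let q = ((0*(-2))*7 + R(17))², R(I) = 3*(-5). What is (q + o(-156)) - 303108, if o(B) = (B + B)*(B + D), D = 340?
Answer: -360291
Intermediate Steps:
R(I) = -15
o(B) = 2*B*(340 + B) (o(B) = (B + B)*(B + 340) = (2*B)*(340 + B) = 2*B*(340 + B))
q = 225 (q = ((0*(-2))*7 - 15)² = (0*7 - 15)² = (0 - 15)² = (-15)² = 225)
(q + o(-156)) - 303108 = (225 + 2*(-156)*(340 - 156)) - 303108 = (225 + 2*(-156)*184) - 303108 = (225 - 57408) - 303108 = -57183 - 303108 = -360291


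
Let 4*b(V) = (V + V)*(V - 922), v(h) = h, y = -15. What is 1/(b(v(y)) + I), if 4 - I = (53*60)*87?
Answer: -2/539257 ≈ -3.7088e-6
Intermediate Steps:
b(V) = V*(-922 + V)/2 (b(V) = ((V + V)*(V - 922))/4 = ((2*V)*(-922 + V))/4 = (2*V*(-922 + V))/4 = V*(-922 + V)/2)
I = -276656 (I = 4 - 53*60*87 = 4 - 3180*87 = 4 - 1*276660 = 4 - 276660 = -276656)
1/(b(v(y)) + I) = 1/((½)*(-15)*(-922 - 15) - 276656) = 1/((½)*(-15)*(-937) - 276656) = 1/(14055/2 - 276656) = 1/(-539257/2) = -2/539257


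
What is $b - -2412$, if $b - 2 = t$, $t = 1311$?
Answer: $3725$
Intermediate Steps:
$b = 1313$ ($b = 2 + 1311 = 1313$)
$b - -2412 = 1313 - -2412 = 1313 + 2412 = 3725$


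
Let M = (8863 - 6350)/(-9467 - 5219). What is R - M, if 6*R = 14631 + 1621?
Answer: 17049425/6294 ≈ 2708.8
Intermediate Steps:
R = 8126/3 (R = (14631 + 1621)/6 = (1/6)*16252 = 8126/3 ≈ 2708.7)
M = -359/2098 (M = 2513/(-14686) = 2513*(-1/14686) = -359/2098 ≈ -0.17112)
R - M = 8126/3 - 1*(-359/2098) = 8126/3 + 359/2098 = 17049425/6294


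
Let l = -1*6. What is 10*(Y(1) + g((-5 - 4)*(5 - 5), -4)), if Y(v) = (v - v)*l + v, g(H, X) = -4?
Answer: -30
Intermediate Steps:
l = -6
Y(v) = v (Y(v) = (v - v)*(-6) + v = 0*(-6) + v = 0 + v = v)
10*(Y(1) + g((-5 - 4)*(5 - 5), -4)) = 10*(1 - 4) = 10*(-3) = -30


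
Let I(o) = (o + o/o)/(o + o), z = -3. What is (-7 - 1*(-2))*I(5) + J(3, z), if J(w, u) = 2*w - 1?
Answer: 2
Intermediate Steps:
J(w, u) = -1 + 2*w
I(o) = (1 + o)/(2*o) (I(o) = (o + 1)/((2*o)) = (1 + o)*(1/(2*o)) = (1 + o)/(2*o))
(-7 - 1*(-2))*I(5) + J(3, z) = (-7 - 1*(-2))*((½)*(1 + 5)/5) + (-1 + 2*3) = (-7 + 2)*((½)*(⅕)*6) + (-1 + 6) = -5*⅗ + 5 = -3 + 5 = 2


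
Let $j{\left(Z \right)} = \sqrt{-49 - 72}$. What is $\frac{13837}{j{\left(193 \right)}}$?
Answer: $- \frac{13837 i}{11} \approx - 1257.9 i$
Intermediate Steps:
$j{\left(Z \right)} = 11 i$ ($j{\left(Z \right)} = \sqrt{-121} = 11 i$)
$\frac{13837}{j{\left(193 \right)}} = \frac{13837}{11 i} = 13837 \left(- \frac{i}{11}\right) = - \frac{13837 i}{11}$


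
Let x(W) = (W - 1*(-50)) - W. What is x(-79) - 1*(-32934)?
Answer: 32984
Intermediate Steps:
x(W) = 50 (x(W) = (W + 50) - W = (50 + W) - W = 50)
x(-79) - 1*(-32934) = 50 - 1*(-32934) = 50 + 32934 = 32984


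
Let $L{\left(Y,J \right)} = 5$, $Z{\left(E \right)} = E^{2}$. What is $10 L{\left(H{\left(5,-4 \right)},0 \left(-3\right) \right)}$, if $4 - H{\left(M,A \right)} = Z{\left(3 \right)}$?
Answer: $50$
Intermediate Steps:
$H{\left(M,A \right)} = -5$ ($H{\left(M,A \right)} = 4 - 3^{2} = 4 - 9 = -5$)
$10 L{\left(H{\left(5,-4 \right)},0 \left(-3\right) \right)} = 10 \cdot 5 = 50$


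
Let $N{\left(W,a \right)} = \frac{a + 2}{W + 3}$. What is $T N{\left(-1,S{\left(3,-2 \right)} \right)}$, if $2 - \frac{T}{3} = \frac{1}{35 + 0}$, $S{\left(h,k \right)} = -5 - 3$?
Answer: $- \frac{621}{35} \approx -17.743$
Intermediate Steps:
$S{\left(h,k \right)} = -8$ ($S{\left(h,k \right)} = -5 - 3 = -8$)
$N{\left(W,a \right)} = \frac{2 + a}{3 + W}$
$T = \frac{207}{35}$ ($T = 6 - \frac{3}{35 + 0} = 6 - \frac{3}{35} = \frac{207}{35} \approx 5.9143$)
$T N{\left(-1,S{\left(3,-2 \right)} \right)} = \frac{207 \frac{2 - 8}{3 - 1}}{35} = \frac{207 \cdot \frac{1}{2} \left(-6\right)}{35} = \frac{207}{35} \left(-3\right) = - \frac{621}{35}$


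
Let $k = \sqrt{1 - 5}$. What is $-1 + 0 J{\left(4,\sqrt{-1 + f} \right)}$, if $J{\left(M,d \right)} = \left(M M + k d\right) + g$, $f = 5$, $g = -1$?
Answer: $-1$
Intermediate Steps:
$k = 2 i$ ($k = \sqrt{-4} = 2 i \approx 2.0 i$)
$J{\left(M,d \right)} = -1 + M^{2} + 2 i d$ ($J{\left(M,d \right)} = \left(M M + 2 i d\right) - 1 = \left(M^{2} + 2 i d\right) - 1 = -1 + M^{2} + 2 i d$)
$-1 + 0 J{\left(4,\sqrt{-1 + f} \right)} = -1 + 0 \left(-1 + 4^{2} + 2 i \sqrt{-1 + 5}\right) = -1 + 0 \left(-1 + 16 + 2 i \sqrt{4}\right) = -1 + 0 \left(-1 + 16 + 2 i 2\right) = -1 + 0 \left(-1 + 16 + 4 i\right) = -1 + 0 \left(15 + 4 i\right) = -1 + 0 = -1$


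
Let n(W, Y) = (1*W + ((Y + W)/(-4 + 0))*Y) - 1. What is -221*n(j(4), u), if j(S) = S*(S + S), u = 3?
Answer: -4199/4 ≈ -1049.8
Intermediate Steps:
j(S) = 2*S² (j(S) = S*(2*S) = 2*S²)
n(W, Y) = -1 + W + Y*(-W/4 - Y/4) (n(W, Y) = (W + ((W + Y)/(-4))*Y) - 1 = (W + ((W + Y)*(-¼))*Y) - 1 = (W + (-W/4 - Y/4)*Y) - 1 = (W + Y*(-W/4 - Y/4)) - 1 = -1 + W + Y*(-W/4 - Y/4))
-221*n(j(4), u) = -221*(-1 + 2*4² - ¼*3² - ¼*2*4²*3) = -221*(-1 + 2*16 - ¼*9 - ¼*2*16*3) = -221*(-1 + 32 - 9/4 - ¼*32*3) = -221*(-1 + 32 - 9/4 - 24) = -221*19/4 = -4199/4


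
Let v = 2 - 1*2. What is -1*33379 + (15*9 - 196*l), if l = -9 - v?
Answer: -31480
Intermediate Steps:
v = 0 (v = 2 - 2 = 0)
l = -9 (l = -9 - 1*0 = -9 + 0 = -9)
-1*33379 + (15*9 - 196*l) = -1*33379 + (15*9 - 196*(-9)) = -33379 + (135 + 1764) = -33379 + 1899 = -31480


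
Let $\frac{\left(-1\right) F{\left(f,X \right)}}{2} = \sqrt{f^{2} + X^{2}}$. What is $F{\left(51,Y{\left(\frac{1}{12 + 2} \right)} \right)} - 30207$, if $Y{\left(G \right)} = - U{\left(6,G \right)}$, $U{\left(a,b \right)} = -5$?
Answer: $-30207 - 2 \sqrt{2626} \approx -30310.0$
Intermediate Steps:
$Y{\left(G \right)} = 5$ ($Y{\left(G \right)} = \left(-1\right) \left(-5\right) = 5$)
$F{\left(f,X \right)} = - 2 \sqrt{X^{2} + f^{2}}$ ($F{\left(f,X \right)} = - 2 \sqrt{f^{2} + X^{2}} = - 2 \sqrt{X^{2} + f^{2}}$)
$F{\left(51,Y{\left(\frac{1}{12 + 2} \right)} \right)} - 30207 = - 2 \sqrt{5^{2} + 51^{2}} - 30207 = - 2 \sqrt{25 + 2601} - 30207 = - 2 \sqrt{2626} - 30207 = -30207 - 2 \sqrt{2626}$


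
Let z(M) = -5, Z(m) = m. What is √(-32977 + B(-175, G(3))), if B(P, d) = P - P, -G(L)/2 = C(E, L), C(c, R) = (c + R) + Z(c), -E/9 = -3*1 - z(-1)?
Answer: 7*I*√673 ≈ 181.6*I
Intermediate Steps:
E = -18 (E = -9*(-3*1 - 1*(-5)) = -9*(-3 + 5) = -9*2 = -18)
C(c, R) = R + 2*c (C(c, R) = (c + R) + c = (R + c) + c = R + 2*c)
G(L) = 72 - 2*L (G(L) = -2*(L + 2*(-18)) = -2*(L - 36) = -2*(-36 + L) = 72 - 2*L)
B(P, d) = 0
√(-32977 + B(-175, G(3))) = √(-32977 + 0) = √(-32977) = 7*I*√673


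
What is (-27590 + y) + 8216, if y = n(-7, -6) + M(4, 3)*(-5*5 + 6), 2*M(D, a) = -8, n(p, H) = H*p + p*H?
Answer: -19214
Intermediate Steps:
n(p, H) = 2*H*p (n(p, H) = H*p + H*p = 2*H*p)
M(D, a) = -4 (M(D, a) = (½)*(-8) = -4)
y = 160 (y = 2*(-6)*(-7) - 4*(-5*5 + 6) = 84 - 4*(-25 + 6) = 84 - 4*(-19) = 84 + 76 = 160)
(-27590 + y) + 8216 = (-27590 + 160) + 8216 = -27430 + 8216 = -19214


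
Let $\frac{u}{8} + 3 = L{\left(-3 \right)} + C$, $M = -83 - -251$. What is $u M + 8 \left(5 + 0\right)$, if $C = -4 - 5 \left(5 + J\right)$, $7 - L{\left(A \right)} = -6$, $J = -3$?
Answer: $-5336$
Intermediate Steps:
$L{\left(A \right)} = 13$ ($L{\left(A \right)} = 7 - -6 = 7 + 6 = 13$)
$C = -14$ ($C = -4 - 5 \left(5 - 3\right) = -4 - 10 = -14$)
$M = 168$ ($M = -83 + 251 = 168$)
$u = -32$ ($u = -24 + 8 \left(13 - 14\right) = -24 + 8 \left(-1\right) = -24 - 8 = -32$)
$u M + 8 \left(5 + 0\right) = \left(-32\right) 168 + 8 \left(5 + 0\right) = -5376 + 8 \cdot 5 = -5376 + 40 = -5336$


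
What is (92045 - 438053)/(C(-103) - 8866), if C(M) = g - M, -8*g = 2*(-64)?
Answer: 346008/8747 ≈ 39.557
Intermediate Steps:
g = 16 (g = -(-64)/4 = -⅛*(-128) = 16)
C(M) = 16 - M
(92045 - 438053)/(C(-103) - 8866) = (92045 - 438053)/((16 - 1*(-103)) - 8866) = -346008/((16 + 103) - 8866) = -346008/(119 - 8866) = -346008/(-8747) = -346008*(-1/8747) = 346008/8747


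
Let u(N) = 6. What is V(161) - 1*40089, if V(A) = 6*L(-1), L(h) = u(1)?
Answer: -40053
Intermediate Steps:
L(h) = 6
V(A) = 36 (V(A) = 6*6 = 36)
V(161) - 1*40089 = 36 - 1*40089 = 36 - 40089 = -40053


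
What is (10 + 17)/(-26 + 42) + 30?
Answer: 507/16 ≈ 31.688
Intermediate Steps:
(10 + 17)/(-26 + 42) + 30 = 27/16 + 30 = 507/16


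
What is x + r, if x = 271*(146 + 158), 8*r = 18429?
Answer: 677501/8 ≈ 84688.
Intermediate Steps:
r = 18429/8 (r = (1/8)*18429 = 18429/8 ≈ 2303.6)
x = 82384 (x = 271*304 = 82384)
x + r = 82384 + 18429/8 = 677501/8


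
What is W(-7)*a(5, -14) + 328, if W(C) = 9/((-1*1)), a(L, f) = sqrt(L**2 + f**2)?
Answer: 328 - 9*sqrt(221) ≈ 194.21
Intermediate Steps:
W(C) = -9 (W(C) = 9/(-1) = 9*(-1) = -9)
W(-7)*a(5, -14) + 328 = -9*sqrt(5**2 + (-14)**2) + 328 = -9*sqrt(25 + 196) + 328 = -9*sqrt(221) + 328 = 328 - 9*sqrt(221)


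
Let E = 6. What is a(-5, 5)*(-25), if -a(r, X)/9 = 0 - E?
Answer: -1350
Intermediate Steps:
a(r, X) = 54 (a(r, X) = -9*(0 - 1*6) = -9*(0 - 6) = -9*(-6) = 54)
a(-5, 5)*(-25) = 54*(-25) = -1350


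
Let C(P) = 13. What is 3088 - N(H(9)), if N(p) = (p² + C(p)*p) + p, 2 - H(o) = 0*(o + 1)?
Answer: 3056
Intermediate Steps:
H(o) = 2 (H(o) = 2 - 0*(o + 1) = 2 - 0*(1 + o) = 2 - 1*0 = 2 + 0 = 2)
N(p) = p² + 14*p (N(p) = (p² + 13*p) + p = p² + 14*p)
3088 - N(H(9)) = 3088 - 2*(14 + 2) = 3088 - 2*16 = 3088 - 1*32 = 3088 - 32 = 3056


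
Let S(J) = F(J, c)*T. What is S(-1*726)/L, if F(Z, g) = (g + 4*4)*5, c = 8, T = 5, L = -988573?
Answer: -600/988573 ≈ -0.00060694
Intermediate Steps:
F(Z, g) = 80 + 5*g (F(Z, g) = (g + 16)*5 = (16 + g)*5 = 80 + 5*g)
S(J) = 600 (S(J) = (80 + 5*8)*5 = (80 + 40)*5 = 120*5 = 600)
S(-1*726)/L = 600/(-988573) = 600*(-1/988573) = -600/988573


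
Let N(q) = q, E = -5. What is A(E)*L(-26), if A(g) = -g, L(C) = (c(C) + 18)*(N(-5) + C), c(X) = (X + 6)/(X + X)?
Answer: -37045/13 ≈ -2849.6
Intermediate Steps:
c(X) = (6 + X)/(2*X) (c(X) = (6 + X)/((2*X)) = (6 + X)*(1/(2*X)) = (6 + X)/(2*X))
L(C) = (-5 + C)*(18 + (6 + C)/(2*C)) (L(C) = ((6 + C)/(2*C) + 18)*(-5 + C) = (18 + (6 + C)/(2*C))*(-5 + C) = (-5 + C)*(18 + (6 + C)/(2*C)))
A(E)*L(-26) = (-1*(-5))*(-179/2 - 15/(-26) + (37/2)*(-26)) = 5*(-179/2 - 15*(-1/26) - 481) = 5*(-179/2 + 15/26 - 481) = 5*(-7409/13) = -37045/13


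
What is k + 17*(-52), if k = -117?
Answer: -1001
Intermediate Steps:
k + 17*(-52) = -117 + 17*(-52) = -117 - 884 = -1001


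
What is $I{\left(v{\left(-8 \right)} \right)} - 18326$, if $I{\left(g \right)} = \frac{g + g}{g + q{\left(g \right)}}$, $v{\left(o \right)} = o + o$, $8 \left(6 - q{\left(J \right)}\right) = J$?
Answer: $-18322$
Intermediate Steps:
$q{\left(J \right)} = 6 - \frac{J}{8}$
$v{\left(o \right)} = 2 o$
$I{\left(g \right)} = \frac{2 g}{6 + \frac{7 g}{8}}$ ($I{\left(g \right)} = \frac{g + g}{g - \left(-6 + \frac{g}{8}\right)} = \frac{2 g}{6 + \frac{7 g}{8}}$)
$I{\left(v{\left(-8 \right)} \right)} - 18326 = \frac{16 \cdot 2 \left(-8\right)}{48 + 7 \cdot 2 \left(-8\right)} - 18326 = 16 \left(-16\right) \frac{1}{48 + 7 \left(-16\right)} - 18326 = 16 \left(-16\right) \frac{1}{48 - 112} - 18326 = 16 \left(-16\right) \frac{1}{-64} - 18326 = 16 \left(-16\right) \left(- \frac{1}{64}\right) - 18326 = 4 - 18326 = -18322$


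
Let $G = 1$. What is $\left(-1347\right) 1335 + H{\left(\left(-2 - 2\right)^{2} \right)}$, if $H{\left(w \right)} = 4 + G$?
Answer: $-1798240$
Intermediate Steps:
$H{\left(w \right)} = 5$ ($H{\left(w \right)} = 4 + 1 = 5$)
$\left(-1347\right) 1335 + H{\left(\left(-2 - 2\right)^{2} \right)} = \left(-1347\right) 1335 + 5 = -1798245 + 5 = -1798240$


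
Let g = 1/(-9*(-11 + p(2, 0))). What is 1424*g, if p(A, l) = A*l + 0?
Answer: 1424/99 ≈ 14.384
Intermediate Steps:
p(A, l) = A*l
g = 1/99 (g = 1/(-9*(-11 + 2*0)) = 1/(-9*(-11 + 0)) = 1/(-9*(-11)) = 1/99 ≈ 0.010101)
1424*g = 1424*(1/99) = 1424/99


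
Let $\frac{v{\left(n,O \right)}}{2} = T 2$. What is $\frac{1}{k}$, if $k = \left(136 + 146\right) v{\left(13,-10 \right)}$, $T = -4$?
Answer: $- \frac{1}{4512} \approx -0.00022163$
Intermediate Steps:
$v{\left(n,O \right)} = -16$ ($v{\left(n,O \right)} = 2 \left(\left(-4\right) 2\right) = 2 \left(-8\right) = -16$)
$k = -4512$ ($k = \left(136 + 146\right) \left(-16\right) = 282 \left(-16\right) = -4512$)
$\frac{1}{k} = \frac{1}{-4512} = - \frac{1}{4512}$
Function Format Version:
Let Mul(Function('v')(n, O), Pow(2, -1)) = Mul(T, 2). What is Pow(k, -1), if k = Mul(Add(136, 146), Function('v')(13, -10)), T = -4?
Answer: Rational(-1, 4512) ≈ -0.00022163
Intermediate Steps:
Function('v')(n, O) = -16 (Function('v')(n, O) = Mul(2, Mul(-4, 2)) = Mul(2, -8) = -16)
k = -4512 (k = Mul(Add(136, 146), -16) = Mul(282, -16) = -4512)
Pow(k, -1) = Pow(-4512, -1) = Rational(-1, 4512)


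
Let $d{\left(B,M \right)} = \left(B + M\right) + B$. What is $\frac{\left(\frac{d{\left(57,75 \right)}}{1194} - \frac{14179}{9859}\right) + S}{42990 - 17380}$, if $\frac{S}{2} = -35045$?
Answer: $- \frac{55005982301}{20098123604} \approx -2.7369$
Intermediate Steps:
$d{\left(B,M \right)} = M + 2 B$
$S = -70090$ ($S = 2 \left(-35045\right) = -70090$)
$\frac{\left(\frac{d{\left(57,75 \right)}}{1194} - \frac{14179}{9859}\right) + S}{42990 - 17380} = \frac{\left(\frac{75 + 2 \cdot 57}{1194} - \frac{14179}{9859}\right) - 70090}{42990 - 17380} = \frac{\left(\left(75 + 114\right) \frac{1}{1194} - \frac{14179}{9859}\right) - 70090}{25610} = \left(\left(189 \cdot \frac{1}{1194} - \frac{14179}{9859}\right) - 70090\right) \frac{1}{25610} = \left(\left(\frac{63}{398} - \frac{14179}{9859}\right) - 70090\right) \frac{1}{25610} = \left(- \frac{5022125}{3923882} - 70090\right) \frac{1}{25610} = \left(- \frac{275029911505}{3923882}\right) \frac{1}{25610} = - \frac{55005982301}{20098123604}$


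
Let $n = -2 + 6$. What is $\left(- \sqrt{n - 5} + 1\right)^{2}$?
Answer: $\left(1 - i\right)^{2} \approx - 2.0 i$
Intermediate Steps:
$n = 4$
$\left(- \sqrt{n - 5} + 1\right)^{2} = \left(- \sqrt{4 - 5} + 1\right)^{2} = \left(- \sqrt{-1} + 1\right)^{2} = \left(- i + 1\right)^{2} = \left(1 - i\right)^{2}$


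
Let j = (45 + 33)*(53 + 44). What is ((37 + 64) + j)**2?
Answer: 58782889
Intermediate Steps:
j = 7566 (j = 78*97 = 7566)
((37 + 64) + j)**2 = ((37 + 64) + 7566)**2 = (101 + 7566)**2 = 7667**2 = 58782889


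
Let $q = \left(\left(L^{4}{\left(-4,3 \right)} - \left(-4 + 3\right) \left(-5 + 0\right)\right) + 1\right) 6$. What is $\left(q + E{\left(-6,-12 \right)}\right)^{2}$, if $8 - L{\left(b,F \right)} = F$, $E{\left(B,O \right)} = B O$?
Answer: $14424804$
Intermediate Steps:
$L{\left(b,F \right)} = 8 - F$
$q = 3726$ ($q = \left(\left(\left(8 - 3\right)^{4} - \left(-4 + 3\right) \left(-5 + 0\right)\right) + 1\right) 6 = \left(\left(\left(8 - 3\right)^{4} - \left(-1\right) \left(-5\right)\right) + 1\right) 6 = \left(\left(5^{4} - 5\right) + 1\right) 6 = \left(\left(625 - 5\right) + 1\right) 6 = \left(620 + 1\right) 6 = 621 \cdot 6 = 3726$)
$\left(q + E{\left(-6,-12 \right)}\right)^{2} = \left(3726 - -72\right)^{2} = \left(3726 + 72\right)^{2} = 3798^{2} = 14424804$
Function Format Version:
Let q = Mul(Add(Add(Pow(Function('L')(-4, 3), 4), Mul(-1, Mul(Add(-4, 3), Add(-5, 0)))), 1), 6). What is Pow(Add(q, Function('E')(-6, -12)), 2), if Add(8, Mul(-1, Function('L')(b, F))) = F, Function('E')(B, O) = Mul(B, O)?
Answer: 14424804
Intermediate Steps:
Function('L')(b, F) = Add(8, Mul(-1, F))
q = 3726 (q = Mul(Add(Add(Pow(Add(8, Mul(-1, 3)), 4), Mul(-1, Mul(Add(-4, 3), Add(-5, 0)))), 1), 6) = Mul(Add(Add(Pow(Add(8, -3), 4), Mul(-1, Mul(-1, -5))), 1), 6) = Mul(Add(Add(Pow(5, 4), Mul(-1, 5)), 1), 6) = Mul(Add(Add(625, -5), 1), 6) = Mul(Add(620, 1), 6) = Mul(621, 6) = 3726)
Pow(Add(q, Function('E')(-6, -12)), 2) = Pow(Add(3726, Mul(-6, -12)), 2) = Pow(Add(3726, 72), 2) = Pow(3798, 2) = 14424804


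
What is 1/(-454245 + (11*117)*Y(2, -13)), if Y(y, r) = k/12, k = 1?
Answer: -4/1816551 ≈ -2.2020e-6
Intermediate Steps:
Y(y, r) = 1/12
1/(-454245 + (11*117)*Y(2, -13)) = 1/(-454245 + (11*117)*(1/12)) = 1/(-454245 + 1287*(1/12)) = 1/(-454245 + 429/4) = 1/(-1816551/4) = -4/1816551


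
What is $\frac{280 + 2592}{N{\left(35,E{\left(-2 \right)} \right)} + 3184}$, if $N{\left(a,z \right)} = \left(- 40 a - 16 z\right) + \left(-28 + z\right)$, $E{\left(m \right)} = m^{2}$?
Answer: $\frac{359}{212} \approx 1.6934$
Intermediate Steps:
$N{\left(a,z \right)} = -28 - 40 a - 15 z$
$\frac{280 + 2592}{N{\left(35,E{\left(-2 \right)} \right)} + 3184} = \frac{280 + 2592}{\left(-28 - 1400 - 15 \left(-2\right)^{2}\right) + 3184} = \frac{2872}{\left(-28 - 1400 - 60\right) + 3184} = \frac{2872}{-1488 + 3184} = \frac{2872}{1696} = 2872 \cdot \frac{1}{1696} = \frac{359}{212}$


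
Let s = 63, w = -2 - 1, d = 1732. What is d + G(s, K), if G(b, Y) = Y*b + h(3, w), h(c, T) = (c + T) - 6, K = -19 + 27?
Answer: 2230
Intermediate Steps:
w = -3
K = 8
h(c, T) = -6 + T + c (h(c, T) = (T + c) - 6 = -6 + T + c)
G(b, Y) = -6 + Y*b (G(b, Y) = Y*b + (-6 - 3 + 3) = Y*b - 6 = -6 + Y*b)
d + G(s, K) = 1732 + (-6 + 8*63) = 1732 + (-6 + 504) = 1732 + 498 = 2230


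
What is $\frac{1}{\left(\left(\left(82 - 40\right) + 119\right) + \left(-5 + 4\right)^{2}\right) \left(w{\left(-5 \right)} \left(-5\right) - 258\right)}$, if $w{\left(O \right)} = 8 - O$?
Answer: $- \frac{1}{52326} \approx -1.9111 \cdot 10^{-5}$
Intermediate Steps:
$\frac{1}{\left(\left(\left(82 - 40\right) + 119\right) + \left(-5 + 4\right)^{2}\right) \left(w{\left(-5 \right)} \left(-5\right) - 258\right)} = \frac{1}{\left(\left(\left(82 - 40\right) + 119\right) + \left(-5 + 4\right)^{2}\right) \left(\left(8 - -5\right) \left(-5\right) - 258\right)} = \frac{1}{\left(\left(42 + 119\right) + \left(-1\right)^{2}\right) \left(\left(8 + 5\right) \left(-5\right) - 258\right)} = \frac{1}{\left(161 + 1\right) \left(13 \left(-5\right) - 258\right)} = \frac{1}{162 \left(-65 - 258\right)} = \frac{1}{162 \left(-323\right)} = \frac{1}{-52326} = - \frac{1}{52326}$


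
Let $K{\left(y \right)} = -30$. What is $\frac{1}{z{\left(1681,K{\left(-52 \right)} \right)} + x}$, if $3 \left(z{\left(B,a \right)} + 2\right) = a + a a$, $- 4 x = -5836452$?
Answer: $\frac{1}{1459401} \approx 6.8521 \cdot 10^{-7}$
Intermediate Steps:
$x = 1459113$ ($x = \left(- \frac{1}{4}\right) \left(-5836452\right) = 1459113$)
$z{\left(B,a \right)} = -2 + \frac{a}{3} + \frac{a^{2}}{3}$ ($z{\left(B,a \right)} = -2 + \frac{a + a a}{3} = -2 + \frac{a + a^{2}}{3} = -2 + \left(\frac{a}{3} + \frac{a^{2}}{3}\right) = -2 + \frac{a}{3} + \frac{a^{2}}{3}$)
$\frac{1}{z{\left(1681,K{\left(-52 \right)} \right)} + x} = \frac{1}{\left(-2 + \frac{1}{3} \left(-30\right) + \frac{\left(-30\right)^{2}}{3}\right) + 1459113} = \frac{1}{\left(-2 - 10 + \frac{1}{3} \cdot 900\right) + 1459113} = \frac{1}{\left(-2 - 10 + 300\right) + 1459113} = \frac{1}{288 + 1459113} = \frac{1}{1459401}$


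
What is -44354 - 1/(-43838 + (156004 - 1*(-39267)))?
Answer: -6716659283/151433 ≈ -44354.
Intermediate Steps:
-44354 - 1/(-43838 + (156004 - 1*(-39267))) = -44354 - 1/(-43838 + (156004 + 39267)) = -44354 - 1/(-43838 + 195271) = -44354 - 1/151433 = -6716659283/151433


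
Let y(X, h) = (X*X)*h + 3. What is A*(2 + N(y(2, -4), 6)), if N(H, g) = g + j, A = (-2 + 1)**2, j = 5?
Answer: 13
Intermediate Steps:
y(X, h) = 3 + h*X**2 (y(X, h) = X**2*h + 3 = h*X**2 + 3 = 3 + h*X**2)
A = 1 (A = (-1)**2 = 1)
N(H, g) = 5 + g (N(H, g) = g + 5 = 5 + g)
A*(2 + N(y(2, -4), 6)) = 1*(2 + (5 + 6)) = 1*(2 + 11) = 1*13 = 13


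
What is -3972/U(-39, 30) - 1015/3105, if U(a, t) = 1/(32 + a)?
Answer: 17266081/621 ≈ 27804.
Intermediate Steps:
-3972/U(-39, 30) - 1015/3105 = -3972/(1/(32 - 39)) - 1015/3105 = -3972/(1/(-7)) - 1015*1/3105 = -3972/(-⅐) - 203/621 = -3972*(-7) - 203/621 = 27804 - 203/621 = 17266081/621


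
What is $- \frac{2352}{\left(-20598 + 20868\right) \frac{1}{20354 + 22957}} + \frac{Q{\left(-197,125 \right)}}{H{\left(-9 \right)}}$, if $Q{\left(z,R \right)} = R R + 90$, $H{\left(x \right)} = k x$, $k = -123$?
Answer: $- \frac{2088204601}{5535} \approx -3.7727 \cdot 10^{5}$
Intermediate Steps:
$H{\left(x \right)} = - 123 x$
$Q{\left(z,R \right)} = 90 + R^{2}$ ($Q{\left(z,R \right)} = R^{2} + 90 = 90 + R^{2}$)
$- \frac{2352}{\left(-20598 + 20868\right) \frac{1}{20354 + 22957}} + \frac{Q{\left(-197,125 \right)}}{H{\left(-9 \right)}} = - \frac{2352}{\left(-20598 + 20868\right) \frac{1}{20354 + 22957}} + \frac{90 + 125^{2}}{\left(-123\right) \left(-9\right)} = - \frac{2352}{270 \cdot \frac{1}{43311}} + \frac{90 + 15625}{1107} = - \frac{2352}{270 \cdot \frac{1}{43311}} + 15715 \cdot \frac{1}{1107} = - \frac{2352}{\frac{90}{14437}} + \frac{15715}{1107} = \left(-2352\right) \frac{14437}{90} + \frac{15715}{1107} = - \frac{5659304}{15} + \frac{15715}{1107} = - \frac{2088204601}{5535}$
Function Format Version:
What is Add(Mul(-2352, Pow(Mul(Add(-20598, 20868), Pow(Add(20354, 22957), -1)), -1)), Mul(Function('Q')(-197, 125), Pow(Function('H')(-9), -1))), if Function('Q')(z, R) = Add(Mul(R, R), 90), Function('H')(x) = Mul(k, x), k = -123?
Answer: Rational(-2088204601, 5535) ≈ -3.7727e+5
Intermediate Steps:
Function('H')(x) = Mul(-123, x)
Function('Q')(z, R) = Add(90, Pow(R, 2)) (Function('Q')(z, R) = Add(Pow(R, 2), 90) = Add(90, Pow(R, 2)))
Add(Mul(-2352, Pow(Mul(Add(-20598, 20868), Pow(Add(20354, 22957), -1)), -1)), Mul(Function('Q')(-197, 125), Pow(Function('H')(-9), -1))) = Add(Mul(-2352, Pow(Mul(Add(-20598, 20868), Pow(Add(20354, 22957), -1)), -1)), Mul(Add(90, Pow(125, 2)), Pow(Mul(-123, -9), -1))) = Add(Mul(-2352, Pow(Mul(270, Pow(43311, -1)), -1)), Mul(Add(90, 15625), Pow(1107, -1))) = Add(Mul(-2352, Pow(Mul(270, Rational(1, 43311)), -1)), Mul(15715, Rational(1, 1107))) = Add(Mul(-2352, Pow(Rational(90, 14437), -1)), Rational(15715, 1107)) = Add(Mul(-2352, Rational(14437, 90)), Rational(15715, 1107)) = Add(Rational(-5659304, 15), Rational(15715, 1107)) = Rational(-2088204601, 5535)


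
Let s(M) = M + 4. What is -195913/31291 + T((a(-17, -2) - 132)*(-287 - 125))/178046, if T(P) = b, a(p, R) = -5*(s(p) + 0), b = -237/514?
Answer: -17929111778939/2863616016404 ≈ -6.2610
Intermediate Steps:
s(M) = 4 + M
b = -237/514 (b = -237*1/514 = -237/514 ≈ -0.46109)
a(p, R) = -20 - 5*p (a(p, R) = -5*((4 + p) + 0) = -5*(4 + p) = -20 - 5*p)
T(P) = -237/514
-195913/31291 + T((a(-17, -2) - 132)*(-287 - 125))/178046 = -195913/31291 - 237/514/178046 = -195913*1/31291 - 237/514*1/178046 = -195913/31291 - 237/91515644 = -17929111778939/2863616016404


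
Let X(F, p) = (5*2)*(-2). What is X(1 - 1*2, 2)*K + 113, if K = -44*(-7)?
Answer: -6047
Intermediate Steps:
X(F, p) = -20 (X(F, p) = 10*(-2) = -20)
K = 308
X(1 - 1*2, 2)*K + 113 = -20*308 + 113 = -6160 + 113 = -6047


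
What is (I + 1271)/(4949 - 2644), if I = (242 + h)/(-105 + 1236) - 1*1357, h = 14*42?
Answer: -96436/2606955 ≈ -0.036992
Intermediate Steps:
h = 588
I = -1533937/1131 (I = (242 + 588)/(-105 + 1236) - 1*1357 = 830/1131 - 1357 = -1533937/1131 ≈ -1356.3)
(I + 1271)/(4949 - 2644) = (-1533937/1131 + 1271)/(4949 - 2644) = -96436/1131/2305 = -96436/1131*1/2305 = -96436/2606955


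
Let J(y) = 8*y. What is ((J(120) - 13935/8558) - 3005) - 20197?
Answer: -190360971/8558 ≈ -22244.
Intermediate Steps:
((J(120) - 13935/8558) - 3005) - 20197 = ((8*120 - 13935/8558) - 3005) - 20197 = ((960 - 13935*1/8558) - 3005) - 20197 = ((960 - 13935/8558) - 3005) - 20197 = (8201745/8558 - 3005) - 20197 = -17515045/8558 - 20197 = -190360971/8558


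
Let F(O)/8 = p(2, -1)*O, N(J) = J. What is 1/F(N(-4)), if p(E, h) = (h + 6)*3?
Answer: -1/480 ≈ -0.0020833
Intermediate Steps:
p(E, h) = 18 + 3*h (p(E, h) = (6 + h)*3 = 18 + 3*h)
F(O) = 120*O (F(O) = 8*((18 + 3*(-1))*O) = 8*((18 - 3)*O) = 8*(15*O) = 120*O)
1/F(N(-4)) = 1/(120*(-4)) = 1/(-480) = -1/480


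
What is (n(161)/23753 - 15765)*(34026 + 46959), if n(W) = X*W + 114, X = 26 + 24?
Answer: -30325471492785/23753 ≈ -1.2767e+9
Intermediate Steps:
X = 50
n(W) = 114 + 50*W (n(W) = 50*W + 114 = 114 + 50*W)
(n(161)/23753 - 15765)*(34026 + 46959) = ((114 + 50*161)/23753 - 15765)*(34026 + 46959) = ((114 + 8050)*(1/23753) - 15765)*80985 = (8164*(1/23753) - 15765)*80985 = (8164/23753 - 15765)*80985 = -374457881/23753*80985 = -30325471492785/23753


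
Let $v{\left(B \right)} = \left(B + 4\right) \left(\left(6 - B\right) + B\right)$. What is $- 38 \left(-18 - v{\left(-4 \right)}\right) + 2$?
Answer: $686$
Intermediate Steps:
$v{\left(B \right)} = 24 + 6 B$ ($v{\left(B \right)} = \left(4 + B\right) 6 = 24 + 6 B$)
$- 38 \left(-18 - v{\left(-4 \right)}\right) + 2 = - 38 \left(-18 - \left(24 + 6 \left(-4\right)\right)\right) + 2 = - 38 \left(-18 - \left(24 - 24\right)\right) + 2 = - 38 \left(-18 - 0\right) + 2 = - 38 \left(-18 + 0\right) + 2 = \left(-38\right) \left(-18\right) + 2 = 684 + 2 = 686$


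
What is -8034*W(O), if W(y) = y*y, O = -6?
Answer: -289224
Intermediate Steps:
W(y) = y²
-8034*W(O) = -8034*(-6)² = -8034*36 = -289224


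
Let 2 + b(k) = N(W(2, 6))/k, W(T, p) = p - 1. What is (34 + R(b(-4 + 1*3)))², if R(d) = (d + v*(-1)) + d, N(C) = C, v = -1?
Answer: 441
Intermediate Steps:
W(T, p) = -1 + p
b(k) = -2 + 5/k (b(k) = -2 + (-1 + 6)/k = -2 + 5/k)
R(d) = 1 + 2*d (R(d) = (d - 1*(-1)) + d = (d + 1) + d = (1 + d) + d = 1 + 2*d)
(34 + R(b(-4 + 1*3)))² = (34 + (1 + 2*(-2 + 5/(-4 + 1*3))))² = (34 + (1 + 2*(-2 + 5/(-4 + 3))))² = (34 + (1 + 2*(-2 + 5/(-1))))² = (34 + (1 + 2*(-2 + 5*(-1))))² = (34 + (1 + 2*(-2 - 5)))² = (34 + (1 + 2*(-7)))² = (34 + (1 - 14))² = (34 - 13)² = 21² = 441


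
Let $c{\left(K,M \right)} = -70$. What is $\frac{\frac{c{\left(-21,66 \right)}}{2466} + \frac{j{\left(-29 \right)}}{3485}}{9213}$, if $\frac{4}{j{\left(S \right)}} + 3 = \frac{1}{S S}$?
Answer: $- \frac{155884381}{49920855208965} \approx -3.1226 \cdot 10^{-6}$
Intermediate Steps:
$j{\left(S \right)} = \frac{4}{-3 + \frac{1}{S^{2}}}$ ($j{\left(S \right)} = \frac{4}{-3 + \frac{1}{S S}} = \frac{4}{-3 + \frac{1}{S^{2}}}$)
$\frac{\frac{c{\left(-21,66 \right)}}{2466} + \frac{j{\left(-29 \right)}}{3485}}{9213} = \frac{- \frac{70}{2466} + \frac{\left(-4\right) \left(-29\right)^{2} \frac{1}{-1 + 3 \left(-29\right)^{2}}}{3485}}{9213} = \left(\left(-70\right) \frac{1}{2466} + \left(-4\right) 841 \frac{1}{-1 + 3 \cdot 841} \cdot \frac{1}{3485}\right) \frac{1}{9213} = \left(- \frac{35}{1233} + \left(-4\right) 841 \frac{1}{-1 + 2523} \cdot \frac{1}{3485}\right) \frac{1}{9213} = \left(- \frac{35}{1233} + \left(-4\right) 841 \cdot \frac{1}{2522} \cdot \frac{1}{3485}\right) \frac{1}{9213} = \left(- \frac{35}{1233} - \frac{1682}{4394585}\right) \frac{1}{9213} = \left(- \frac{155884381}{5418523305}\right) \frac{1}{9213} = - \frac{155884381}{49920855208965}$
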